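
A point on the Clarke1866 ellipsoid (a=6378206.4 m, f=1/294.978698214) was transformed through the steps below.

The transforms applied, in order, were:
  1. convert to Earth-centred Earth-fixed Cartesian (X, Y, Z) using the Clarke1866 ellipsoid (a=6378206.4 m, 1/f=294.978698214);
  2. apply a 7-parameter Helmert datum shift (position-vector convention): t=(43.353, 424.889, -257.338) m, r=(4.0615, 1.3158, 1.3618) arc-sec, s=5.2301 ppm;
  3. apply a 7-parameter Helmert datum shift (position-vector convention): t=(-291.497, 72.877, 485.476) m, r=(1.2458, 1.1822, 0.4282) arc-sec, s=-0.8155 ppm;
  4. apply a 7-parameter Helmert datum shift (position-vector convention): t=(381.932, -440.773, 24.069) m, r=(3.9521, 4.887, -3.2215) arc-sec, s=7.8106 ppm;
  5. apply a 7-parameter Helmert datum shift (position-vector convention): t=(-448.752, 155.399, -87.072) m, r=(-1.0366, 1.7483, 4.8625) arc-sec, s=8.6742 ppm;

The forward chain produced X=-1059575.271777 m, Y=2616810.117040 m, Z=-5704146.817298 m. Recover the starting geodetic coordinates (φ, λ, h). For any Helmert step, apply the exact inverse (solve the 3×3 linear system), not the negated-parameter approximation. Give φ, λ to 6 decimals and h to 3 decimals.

start: X=-1059575.2718, Y=2616810.1170, Z=-5704146.8173 m
→ Helmert⁻¹: X=-1059007.2997, Y=2616685.6519, Z=-5704006.0934
→ Helmert⁻¹: X=-1059286.6846, Y=2616980.1479, Z=-5704060.8505
→ Helmert⁻¹: X=-1058957.9231, Y=2616877.1488, Z=-5704572.8534
→ Helmert⁻¹: X=-1058942.0749, Y=2616333.2443, Z=-5704343.9540
→ geod (Bowring, a=6378206.400): φ=-63.82806500°, λ=112.03528700°, h=3621.0320 m

φ=-63.828065°, λ=112.035287°, h=3621.032 m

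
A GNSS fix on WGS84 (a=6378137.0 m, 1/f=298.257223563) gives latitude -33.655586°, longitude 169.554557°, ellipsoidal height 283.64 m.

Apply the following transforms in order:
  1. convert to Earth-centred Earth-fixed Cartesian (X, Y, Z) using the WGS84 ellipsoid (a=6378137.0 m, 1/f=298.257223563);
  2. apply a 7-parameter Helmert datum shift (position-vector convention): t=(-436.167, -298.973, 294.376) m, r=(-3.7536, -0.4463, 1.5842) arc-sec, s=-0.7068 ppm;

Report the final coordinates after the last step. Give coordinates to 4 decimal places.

X=-5227117.4562 m, Y=963158.1838 m, Z=-3514600.7054 m

start: φ=-33.655586°, λ=169.554557°, h=283.640 m
→ ECEF (a=6378137.000, f=1/298.257223563): X=-5226685.1881, Y=963561.9444, Z=-3514868.7218
→ Helmert 7p (PV): X=-5227117.4562, Y=963158.1838, Z=-3514600.7054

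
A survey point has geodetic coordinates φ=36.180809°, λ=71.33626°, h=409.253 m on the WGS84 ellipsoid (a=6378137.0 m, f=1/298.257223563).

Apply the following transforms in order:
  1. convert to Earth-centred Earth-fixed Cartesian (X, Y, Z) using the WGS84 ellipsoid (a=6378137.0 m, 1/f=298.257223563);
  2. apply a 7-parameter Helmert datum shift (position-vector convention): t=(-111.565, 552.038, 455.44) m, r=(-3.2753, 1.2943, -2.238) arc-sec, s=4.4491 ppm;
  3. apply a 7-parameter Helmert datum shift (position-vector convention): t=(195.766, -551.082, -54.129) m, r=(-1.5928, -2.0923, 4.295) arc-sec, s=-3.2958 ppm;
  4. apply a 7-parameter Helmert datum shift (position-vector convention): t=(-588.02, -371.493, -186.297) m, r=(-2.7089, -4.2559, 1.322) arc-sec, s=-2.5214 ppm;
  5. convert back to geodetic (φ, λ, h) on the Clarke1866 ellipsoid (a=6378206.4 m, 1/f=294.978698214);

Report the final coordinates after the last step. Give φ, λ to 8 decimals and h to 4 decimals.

start: φ=36.180809°, λ=71.336260°, h=409.253 m
→ ECEF (a=6378137.000, f=1/298.257223563): X=1649512.9833, Y=4883450.6462, Z=3744645.6949
→ Helmert 7p (PV): X=1649485.2410, Y=4884065.9755, Z=3745029.8994
→ Helmert 7p (PV): X=1649535.8828, Y=4883562.0628, Z=3744942.4442
→ Helmert 7p (PV): X=1648835.1339, Y=4883238.0112, Z=3744716.6036
→ geod (Bowring, a=6378206.400): φ=36.18559166°, λ=71.34264265°, h=126.7966 m

φ=36.18559166°, λ=71.34264265°, h=126.7966 m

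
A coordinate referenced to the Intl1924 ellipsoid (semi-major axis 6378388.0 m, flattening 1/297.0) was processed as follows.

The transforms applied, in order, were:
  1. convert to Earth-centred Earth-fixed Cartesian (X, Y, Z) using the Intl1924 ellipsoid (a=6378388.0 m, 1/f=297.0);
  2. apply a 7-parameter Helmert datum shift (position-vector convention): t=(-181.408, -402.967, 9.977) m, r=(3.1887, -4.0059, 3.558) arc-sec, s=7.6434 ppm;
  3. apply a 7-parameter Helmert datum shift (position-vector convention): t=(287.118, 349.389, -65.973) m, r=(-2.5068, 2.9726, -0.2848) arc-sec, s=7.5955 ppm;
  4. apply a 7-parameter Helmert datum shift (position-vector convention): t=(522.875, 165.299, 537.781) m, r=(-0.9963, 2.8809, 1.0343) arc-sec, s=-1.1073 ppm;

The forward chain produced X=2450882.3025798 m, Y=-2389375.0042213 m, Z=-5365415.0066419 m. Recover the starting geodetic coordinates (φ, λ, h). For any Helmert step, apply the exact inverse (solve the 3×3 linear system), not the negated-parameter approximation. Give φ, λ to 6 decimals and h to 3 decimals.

start: X=2450882.3026, Y=-2389375.0042, Z=-5365415.0066 m
→ Helmert⁻¹: X=2450425.1048, Y=-2389529.3181, Z=-5365936.0462
→ Helmert⁻¹: X=2450200.0065, Y=-2389791.9593, Z=-5365823.0497
→ Helmert⁻¹: X=2450217.2573, Y=-2389495.9461, Z=-5365802.6600
→ geod (Bowring, a=6378388.000): φ=-57.64403600°, λ=-44.28117800°, h=1261.1280 m

φ=-57.644036°, λ=-44.281178°, h=1261.128 m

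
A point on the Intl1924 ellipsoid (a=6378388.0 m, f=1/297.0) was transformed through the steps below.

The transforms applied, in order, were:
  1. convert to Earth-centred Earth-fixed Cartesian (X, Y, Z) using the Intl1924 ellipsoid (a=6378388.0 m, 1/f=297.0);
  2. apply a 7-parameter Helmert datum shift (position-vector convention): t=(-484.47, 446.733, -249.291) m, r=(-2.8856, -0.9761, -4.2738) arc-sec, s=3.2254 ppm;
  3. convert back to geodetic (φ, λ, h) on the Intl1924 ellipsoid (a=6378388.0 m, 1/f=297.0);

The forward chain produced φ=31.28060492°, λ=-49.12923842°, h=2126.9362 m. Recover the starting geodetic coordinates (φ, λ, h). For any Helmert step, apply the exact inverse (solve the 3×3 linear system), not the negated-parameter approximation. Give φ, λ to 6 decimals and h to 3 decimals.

start: φ=31.280605°, λ=-49.129238°, h=2126.936 m
→ ECEF (a=6378388.000, f=1/297.0): X=3571440.7145, Y=-4127237.8752, Z=3293674.4137
→ Helmert⁻¹: X=3572014.7756, Y=-4127643.3629, Z=3293838.4320
→ geod (Bowring, a=6378388.000): φ=31.27867500°, λ=-49.12746700°, h=2795.1920 m

φ=31.278675°, λ=-49.127467°, h=2795.192 m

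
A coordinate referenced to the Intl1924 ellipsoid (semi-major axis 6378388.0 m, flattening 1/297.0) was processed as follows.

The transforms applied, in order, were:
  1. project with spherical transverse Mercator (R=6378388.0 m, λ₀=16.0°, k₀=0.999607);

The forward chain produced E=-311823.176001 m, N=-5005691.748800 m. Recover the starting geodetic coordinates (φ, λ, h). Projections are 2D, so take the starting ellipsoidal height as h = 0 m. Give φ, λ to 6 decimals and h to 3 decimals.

φ=-44.914431°, λ=12.043079°, h=0.000 m

start: E=-311823.1760, N=-5005691.7488 m
→ tm⁻¹: φ=-44.91443100°, λ=12.04307900°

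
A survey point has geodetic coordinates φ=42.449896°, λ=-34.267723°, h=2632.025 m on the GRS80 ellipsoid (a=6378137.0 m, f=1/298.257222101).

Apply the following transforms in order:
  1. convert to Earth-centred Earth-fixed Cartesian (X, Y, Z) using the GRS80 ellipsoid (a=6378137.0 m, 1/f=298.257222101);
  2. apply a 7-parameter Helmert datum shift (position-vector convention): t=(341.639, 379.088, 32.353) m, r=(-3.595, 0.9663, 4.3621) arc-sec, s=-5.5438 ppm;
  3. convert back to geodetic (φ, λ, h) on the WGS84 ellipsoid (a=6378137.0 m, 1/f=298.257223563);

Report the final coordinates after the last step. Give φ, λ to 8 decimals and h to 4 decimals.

start: φ=42.449896°, λ=-34.267723°, h=2632.025 m
→ ECEF (a=6378137.000, f=1/298.257222101): X=3896844.5688, Y=-2655031.5975, Z=4284386.1107
→ Helmert 7p (PV): X=3897240.8241, Y=-2654480.7079, Z=4284422.7306
→ geod (Bowring, a=6378137.000): φ=42.45003386°, λ=-34.25948012°, h=2669.5333 m

φ=42.45003386°, λ=-34.25948012°, h=2669.5333 m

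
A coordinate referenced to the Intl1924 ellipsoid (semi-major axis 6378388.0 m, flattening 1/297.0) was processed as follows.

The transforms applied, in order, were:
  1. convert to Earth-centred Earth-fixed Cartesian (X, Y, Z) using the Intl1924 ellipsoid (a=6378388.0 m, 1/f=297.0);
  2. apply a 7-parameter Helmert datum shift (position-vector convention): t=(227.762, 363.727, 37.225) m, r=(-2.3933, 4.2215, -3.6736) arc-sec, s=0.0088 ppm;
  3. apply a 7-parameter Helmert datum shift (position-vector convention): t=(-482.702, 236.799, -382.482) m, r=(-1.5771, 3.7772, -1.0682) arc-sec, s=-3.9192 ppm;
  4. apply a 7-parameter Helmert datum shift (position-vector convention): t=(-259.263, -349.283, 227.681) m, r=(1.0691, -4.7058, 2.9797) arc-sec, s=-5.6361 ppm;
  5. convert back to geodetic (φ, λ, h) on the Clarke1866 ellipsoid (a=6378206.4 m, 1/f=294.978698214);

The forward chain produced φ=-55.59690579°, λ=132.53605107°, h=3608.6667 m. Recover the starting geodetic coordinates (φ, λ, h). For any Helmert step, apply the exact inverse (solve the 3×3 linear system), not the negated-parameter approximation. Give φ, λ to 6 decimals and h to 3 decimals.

φ=-55.599050°, λ=132.531458°, h=2990.180 m

start: φ=-55.596906°, λ=132.536051°, h=3608.667 m
→ ECEF (a=6378206.400, f=1/294.978698214): X=-2443347.5572, Y=2663079.9455, Z=-5241990.8527
→ Helmert⁻¹: X=-2443183.1851, Y=2663452.3631, Z=-5242206.1449
→ Helmert⁻¹: X=-2442627.8579, Y=2663253.4313, Z=-5241868.5739
→ Helmert⁻¹: X=-2442795.7417, Y=2662906.9967, Z=-5241924.8502
→ geod (Bowring, a=6378388.000): φ=-55.59905000°, λ=132.53145800°, h=2990.1800 m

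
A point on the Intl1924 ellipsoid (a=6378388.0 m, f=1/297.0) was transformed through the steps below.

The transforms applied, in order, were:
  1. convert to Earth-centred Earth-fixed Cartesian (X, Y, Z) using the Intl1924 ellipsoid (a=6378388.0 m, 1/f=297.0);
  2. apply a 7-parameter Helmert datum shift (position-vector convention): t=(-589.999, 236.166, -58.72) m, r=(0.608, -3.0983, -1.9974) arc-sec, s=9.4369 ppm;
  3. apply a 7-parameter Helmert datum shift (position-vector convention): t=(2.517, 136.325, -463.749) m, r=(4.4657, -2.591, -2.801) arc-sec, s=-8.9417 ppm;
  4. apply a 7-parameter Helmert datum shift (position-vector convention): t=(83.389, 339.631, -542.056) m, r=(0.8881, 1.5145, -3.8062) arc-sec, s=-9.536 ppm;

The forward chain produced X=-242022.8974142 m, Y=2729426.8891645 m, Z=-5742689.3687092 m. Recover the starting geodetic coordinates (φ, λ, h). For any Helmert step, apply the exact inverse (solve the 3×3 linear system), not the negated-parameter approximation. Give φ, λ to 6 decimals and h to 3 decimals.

φ=-64.645164°, λ=95.063192°, h=820.836 m

start: X=-242022.8974, Y=2729426.8892, Z=-5742689.3687 m
→ Helmert⁻¹: X=-242116.7927, Y=2729084.0914, Z=-5742215.5985
→ Helmert⁻¹: X=-242230.6578, Y=2728844.5655, Z=-5741859.2286
→ Helmert⁻¹: X=-241751.0478, Y=2728563.3843, Z=-5741750.7359
→ geod (Bowring, a=6378388.000): φ=-64.64516400°, λ=95.06319200°, h=820.8360 m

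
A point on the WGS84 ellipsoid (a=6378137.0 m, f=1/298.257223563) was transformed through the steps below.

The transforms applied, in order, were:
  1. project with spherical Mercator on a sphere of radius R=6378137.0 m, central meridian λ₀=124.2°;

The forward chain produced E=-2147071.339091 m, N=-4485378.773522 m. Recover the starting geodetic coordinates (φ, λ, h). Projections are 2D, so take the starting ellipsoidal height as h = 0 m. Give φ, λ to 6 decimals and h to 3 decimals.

start: E=-2147071.3391, N=-4485378.7735 m
→ merc⁻¹: φ=-37.33124200°, λ=104.91253000°

φ=-37.331242°, λ=104.912530°, h=0.000 m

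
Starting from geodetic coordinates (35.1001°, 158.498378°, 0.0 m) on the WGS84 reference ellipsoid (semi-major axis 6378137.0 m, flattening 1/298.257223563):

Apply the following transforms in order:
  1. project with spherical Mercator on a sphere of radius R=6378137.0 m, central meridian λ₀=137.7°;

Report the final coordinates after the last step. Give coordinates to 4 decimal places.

E=2315264.8483 m, N=4177492.6684 m

start: φ=35.100100°, λ=158.498378°, h=0.000 m
→ merc (R=6378137.0, λ₀=137.7°): E=2315264.8483, N=4177492.6684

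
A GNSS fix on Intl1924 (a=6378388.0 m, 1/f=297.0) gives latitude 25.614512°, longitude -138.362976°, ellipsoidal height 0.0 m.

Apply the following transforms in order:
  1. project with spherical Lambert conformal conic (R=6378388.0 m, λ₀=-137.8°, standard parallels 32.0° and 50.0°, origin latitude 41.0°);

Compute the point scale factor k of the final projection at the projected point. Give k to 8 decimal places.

1.02274534

start: φ=25.614512°, λ=-138.362976°, h=0.000 m
→ into lcc (λ₀=-137.8°): φ=25.61451200°, λ−λ₀=-0.56297600°
scale k = 1.02274534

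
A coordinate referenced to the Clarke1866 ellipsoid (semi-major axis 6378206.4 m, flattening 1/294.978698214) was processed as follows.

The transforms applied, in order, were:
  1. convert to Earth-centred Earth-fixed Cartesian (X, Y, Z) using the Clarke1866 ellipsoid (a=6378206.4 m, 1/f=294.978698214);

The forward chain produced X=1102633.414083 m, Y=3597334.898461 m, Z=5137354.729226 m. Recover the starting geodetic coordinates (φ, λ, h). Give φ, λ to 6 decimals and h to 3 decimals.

φ=53.966662°, λ=72.958966°, h=3704.447 m

start: X=1102633.4141, Y=3597334.8985, Z=5137354.7292 m
→ geod (Bowring, a=6378206.400): φ=53.96666200°, λ=72.95896600°, h=3704.4470 m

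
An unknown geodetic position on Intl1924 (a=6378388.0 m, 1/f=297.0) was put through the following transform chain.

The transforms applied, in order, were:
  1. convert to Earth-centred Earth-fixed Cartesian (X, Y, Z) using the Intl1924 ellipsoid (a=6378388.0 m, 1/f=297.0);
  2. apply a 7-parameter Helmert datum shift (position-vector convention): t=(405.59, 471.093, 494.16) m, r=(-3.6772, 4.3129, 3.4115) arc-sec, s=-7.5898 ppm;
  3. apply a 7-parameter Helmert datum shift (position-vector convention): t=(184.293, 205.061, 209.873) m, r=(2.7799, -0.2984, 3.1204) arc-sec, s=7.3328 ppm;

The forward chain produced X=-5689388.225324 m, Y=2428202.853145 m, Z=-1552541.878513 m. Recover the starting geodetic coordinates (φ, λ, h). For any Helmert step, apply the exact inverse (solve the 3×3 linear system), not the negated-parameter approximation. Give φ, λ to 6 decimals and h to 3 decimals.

φ=-14.187130°, λ=156.893372°, h=1083.646 m

start: X=-5689388.2253, Y=2428202.8531, Z=-1552541.8785 m
→ Helmert⁻¹: X=-5689496.3127, Y=2428045.1325, Z=-1552764.8583
→ Helmert⁻¹: X=-5689872.4555, Y=2427714.2641, Z=-1553346.4996
→ geod (Bowring, a=6378388.000): φ=-14.18713000°, λ=156.89337200°, h=1083.6460 m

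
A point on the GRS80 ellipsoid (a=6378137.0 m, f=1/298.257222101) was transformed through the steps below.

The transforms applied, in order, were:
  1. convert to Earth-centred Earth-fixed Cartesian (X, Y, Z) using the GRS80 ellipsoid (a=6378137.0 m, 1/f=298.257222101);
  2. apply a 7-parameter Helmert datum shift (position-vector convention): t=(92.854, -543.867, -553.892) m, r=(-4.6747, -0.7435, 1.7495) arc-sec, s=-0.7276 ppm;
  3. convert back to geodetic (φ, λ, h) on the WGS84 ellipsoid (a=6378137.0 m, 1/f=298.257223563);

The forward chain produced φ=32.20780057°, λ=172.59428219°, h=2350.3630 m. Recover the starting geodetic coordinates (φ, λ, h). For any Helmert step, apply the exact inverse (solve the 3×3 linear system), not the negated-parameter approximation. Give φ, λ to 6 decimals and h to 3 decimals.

start: φ=32.207801°, λ=172.594282°, h=2350.363 m
→ ECEF (a=6378137.000, f=1/298.257223563): X=-5358723.8579, Y=696520.5124, Z=3381203.3068
→ Helmert⁻¹: X=-5358802.5089, Y=697033.6954, Z=3381794.7729
→ geod (Bowring, a=6378137.000): φ=32.21161900°, λ=172.58899400°, h=2787.6040 m

φ=32.211619°, λ=172.588994°, h=2787.604 m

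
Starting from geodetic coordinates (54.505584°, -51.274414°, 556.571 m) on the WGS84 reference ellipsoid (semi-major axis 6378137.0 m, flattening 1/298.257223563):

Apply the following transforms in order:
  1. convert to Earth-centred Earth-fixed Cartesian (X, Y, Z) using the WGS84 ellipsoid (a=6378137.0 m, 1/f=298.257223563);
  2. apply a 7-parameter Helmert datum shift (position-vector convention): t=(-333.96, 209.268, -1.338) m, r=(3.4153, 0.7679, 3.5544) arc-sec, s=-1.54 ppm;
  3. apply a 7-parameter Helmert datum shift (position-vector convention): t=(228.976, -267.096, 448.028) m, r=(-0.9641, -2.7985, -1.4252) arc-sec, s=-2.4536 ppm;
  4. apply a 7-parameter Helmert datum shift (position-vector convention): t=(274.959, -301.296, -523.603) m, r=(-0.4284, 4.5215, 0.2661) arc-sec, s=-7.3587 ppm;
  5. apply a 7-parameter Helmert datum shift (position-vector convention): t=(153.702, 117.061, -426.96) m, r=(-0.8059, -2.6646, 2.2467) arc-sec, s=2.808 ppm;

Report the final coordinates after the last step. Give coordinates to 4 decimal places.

X=2322473.9595 m, Y=-2896010.6628 m, Z=5169510.9357 m

start: φ=54.505584°, λ=-51.274414°, h=556.571 m
→ ECEF (a=6378137.000, f=1/298.257223563): X=2322109.2877, Y=-2895815.1032, Z=5170074.1121
→ Helmert 7p (PV): X=2321840.9004, Y=-2895646.9658, Z=5170008.2189
→ Helmert 7p (PV): X=2321974.0280, Y=-2895898.8349, Z=5170488.5977
→ Helmert 7p (PV): X=2322348.9769, Y=-2896165.0866, Z=5169882.0620
→ Helmert 7p (PV): X=2322473.9595, Y=-2896010.6628, Z=5169510.9357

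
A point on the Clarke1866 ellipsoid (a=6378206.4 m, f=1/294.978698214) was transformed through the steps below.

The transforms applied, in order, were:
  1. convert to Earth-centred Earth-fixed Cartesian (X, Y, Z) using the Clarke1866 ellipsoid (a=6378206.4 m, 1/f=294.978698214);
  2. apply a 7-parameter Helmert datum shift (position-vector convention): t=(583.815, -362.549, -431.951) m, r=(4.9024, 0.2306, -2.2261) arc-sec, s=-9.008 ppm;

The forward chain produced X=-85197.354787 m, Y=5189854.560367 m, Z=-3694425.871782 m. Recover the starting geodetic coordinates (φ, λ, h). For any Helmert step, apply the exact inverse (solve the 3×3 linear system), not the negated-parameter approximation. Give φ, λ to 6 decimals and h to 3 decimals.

φ=-35.622002°, λ=90.947457°, h=275.397 m

start: X=-85197.3548, Y=5189854.5604, Z=-3694425.8718 m
→ Helmert⁻¹: X=-85833.8272, Y=5190175.1362, Z=-3694150.6501
→ geod (Bowring, a=6378206.400): φ=-35.62200200°, λ=90.94745700°, h=275.3970 m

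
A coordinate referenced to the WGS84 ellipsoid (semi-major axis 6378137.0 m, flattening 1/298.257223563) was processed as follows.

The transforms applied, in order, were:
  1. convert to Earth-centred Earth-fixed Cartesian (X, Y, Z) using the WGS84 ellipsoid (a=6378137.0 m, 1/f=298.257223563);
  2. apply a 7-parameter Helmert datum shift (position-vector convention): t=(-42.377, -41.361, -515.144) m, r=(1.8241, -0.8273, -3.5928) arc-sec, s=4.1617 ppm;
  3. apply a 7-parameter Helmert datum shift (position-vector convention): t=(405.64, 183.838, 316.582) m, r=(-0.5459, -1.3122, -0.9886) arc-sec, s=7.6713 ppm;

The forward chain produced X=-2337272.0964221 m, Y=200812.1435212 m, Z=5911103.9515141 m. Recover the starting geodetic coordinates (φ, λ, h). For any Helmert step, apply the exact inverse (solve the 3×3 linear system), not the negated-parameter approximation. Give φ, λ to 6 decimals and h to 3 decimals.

start: X=-2337272.0964, Y=200812.1435, Z=5911103.9515 m
→ Helmert⁻¹: X=-2337623.1624, Y=200599.9191, Z=5910757.4287
→ Helmert⁻¹: X=-2337550.8429, Y=200652.0049, Z=5911255.5730
→ geod (Bowring, a=6378137.000): φ=68.48375900°, λ=175.09383900°, h=173.0460 m

φ=68.483759°, λ=175.093839°, h=173.046 m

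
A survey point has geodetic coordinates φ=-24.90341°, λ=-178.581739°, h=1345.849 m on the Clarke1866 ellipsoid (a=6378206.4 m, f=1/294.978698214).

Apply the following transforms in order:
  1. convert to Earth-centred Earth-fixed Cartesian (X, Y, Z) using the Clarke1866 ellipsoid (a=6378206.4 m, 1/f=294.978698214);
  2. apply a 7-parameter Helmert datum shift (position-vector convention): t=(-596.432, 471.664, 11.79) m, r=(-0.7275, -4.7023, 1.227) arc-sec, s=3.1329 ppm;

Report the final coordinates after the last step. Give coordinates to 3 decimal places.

X=-5788628.737 m, Y=-142876.021 m, Z=-2669915.406 m

start: φ=-24.903410°, λ=-178.581739°, h=1345.849 m
→ ECEF (a=6378206.400, f=1/294.978698214): X=-5788075.8886, Y=-143303.3882, Z=-2669787.3838
→ Helmert 7p (PV): X=-5788628.7373, Y=-142876.0210, Z=-2669915.4060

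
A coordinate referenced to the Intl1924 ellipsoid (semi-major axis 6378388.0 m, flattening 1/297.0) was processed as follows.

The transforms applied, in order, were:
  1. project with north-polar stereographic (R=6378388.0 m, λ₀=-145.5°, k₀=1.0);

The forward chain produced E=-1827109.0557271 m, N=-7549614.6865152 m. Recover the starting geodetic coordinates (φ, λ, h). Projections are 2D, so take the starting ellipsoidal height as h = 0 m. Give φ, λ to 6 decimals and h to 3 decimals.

start: E=-1827109.0557, N=-7549614.6865 m
→ stereo⁻¹: φ=27.32578900°, λ=-159.10476800°

φ=27.325789°, λ=-159.104768°, h=0.000 m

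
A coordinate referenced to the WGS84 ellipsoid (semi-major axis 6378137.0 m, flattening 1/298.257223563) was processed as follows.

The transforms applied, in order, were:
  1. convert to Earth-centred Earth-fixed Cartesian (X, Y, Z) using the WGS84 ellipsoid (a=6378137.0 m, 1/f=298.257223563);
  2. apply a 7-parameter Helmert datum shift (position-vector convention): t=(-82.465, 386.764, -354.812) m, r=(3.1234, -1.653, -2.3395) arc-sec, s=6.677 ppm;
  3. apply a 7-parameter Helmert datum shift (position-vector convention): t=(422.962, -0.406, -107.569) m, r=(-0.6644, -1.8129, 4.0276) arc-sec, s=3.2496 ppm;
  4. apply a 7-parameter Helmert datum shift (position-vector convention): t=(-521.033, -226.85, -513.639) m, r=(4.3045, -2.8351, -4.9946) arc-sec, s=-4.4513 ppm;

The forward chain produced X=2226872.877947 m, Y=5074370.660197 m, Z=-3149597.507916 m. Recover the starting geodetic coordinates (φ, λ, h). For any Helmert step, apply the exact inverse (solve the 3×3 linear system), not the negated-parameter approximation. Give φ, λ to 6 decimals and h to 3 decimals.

start: X=2226872.8779, Y=5074370.6602, Z=-3149597.5079 m
→ Helmert⁻¹: X=2227237.6606, Y=5074608.3096, Z=-3149234.4008
→ Helmert⁻¹: X=2226878.8718, Y=5074558.8860, Z=-3149119.8252
→ Helmert⁻¹: X=2226863.6811, Y=5074115.8177, Z=-3148838.6707
→ geod (Bowring, a=6378137.000): φ=-29.77311800°, λ=66.30489900°, h=544.3510 m

φ=-29.773118°, λ=66.304899°, h=544.351 m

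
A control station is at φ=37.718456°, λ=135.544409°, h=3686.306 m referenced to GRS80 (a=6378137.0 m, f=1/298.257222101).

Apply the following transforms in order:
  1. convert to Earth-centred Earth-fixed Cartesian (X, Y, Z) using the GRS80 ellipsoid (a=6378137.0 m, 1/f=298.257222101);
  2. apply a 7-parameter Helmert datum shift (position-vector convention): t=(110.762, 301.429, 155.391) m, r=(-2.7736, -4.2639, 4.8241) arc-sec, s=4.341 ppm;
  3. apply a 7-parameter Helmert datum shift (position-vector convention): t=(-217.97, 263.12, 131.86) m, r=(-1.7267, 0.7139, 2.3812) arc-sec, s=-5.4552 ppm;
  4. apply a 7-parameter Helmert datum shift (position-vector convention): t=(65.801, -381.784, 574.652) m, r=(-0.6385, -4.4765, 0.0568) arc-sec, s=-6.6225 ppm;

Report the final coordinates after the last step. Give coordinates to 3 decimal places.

X=-3608175.536 m, Y=3540092.373 m, Z=3883630.220 m

start: φ=37.718456°, λ=135.544409°, h=3686.306 m
→ ECEF (a=6378137.000, f=1/298.257222101): X=-3607886.3015, Y=3539967.2861, Z=3883026.9592
→ Helmert 7p (PV): X=-3607954.2643, Y=3540251.9153, Z=3883077.0225
→ Helmert 7p (PV): X=-3608179.9824, Y=3540486.5773, Z=3883170.5507
→ Helmert 7p (PV): X=-3608175.5358, Y=3540092.3732, Z=3883630.2201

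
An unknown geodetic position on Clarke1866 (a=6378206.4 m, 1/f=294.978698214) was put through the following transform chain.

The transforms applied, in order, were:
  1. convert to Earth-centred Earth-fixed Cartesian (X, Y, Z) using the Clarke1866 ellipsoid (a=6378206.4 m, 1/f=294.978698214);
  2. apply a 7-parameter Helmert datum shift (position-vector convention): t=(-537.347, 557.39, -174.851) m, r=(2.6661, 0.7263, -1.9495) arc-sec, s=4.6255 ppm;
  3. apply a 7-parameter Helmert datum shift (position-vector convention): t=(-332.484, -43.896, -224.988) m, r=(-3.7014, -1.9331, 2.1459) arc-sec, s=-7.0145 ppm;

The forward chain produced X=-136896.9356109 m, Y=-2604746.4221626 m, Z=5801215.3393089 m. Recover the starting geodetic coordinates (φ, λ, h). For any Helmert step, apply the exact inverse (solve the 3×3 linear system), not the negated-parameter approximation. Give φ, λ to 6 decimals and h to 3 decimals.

φ=65.932942°, λ=-92.988118°, h=990.734 m

start: X=-136896.9356, Y=-2604746.4222, Z=5801215.3393 m
→ Helmert⁻¹: X=-136538.1385, Y=-2604823.4826, Z=5801435.5581
→ Helmert⁻¹: X=-135995.9673, Y=-2605295.1174, Z=5801616.7701
→ geod (Bowring, a=6378206.400): φ=65.93294200°, λ=-92.98811800°, h=990.7340 m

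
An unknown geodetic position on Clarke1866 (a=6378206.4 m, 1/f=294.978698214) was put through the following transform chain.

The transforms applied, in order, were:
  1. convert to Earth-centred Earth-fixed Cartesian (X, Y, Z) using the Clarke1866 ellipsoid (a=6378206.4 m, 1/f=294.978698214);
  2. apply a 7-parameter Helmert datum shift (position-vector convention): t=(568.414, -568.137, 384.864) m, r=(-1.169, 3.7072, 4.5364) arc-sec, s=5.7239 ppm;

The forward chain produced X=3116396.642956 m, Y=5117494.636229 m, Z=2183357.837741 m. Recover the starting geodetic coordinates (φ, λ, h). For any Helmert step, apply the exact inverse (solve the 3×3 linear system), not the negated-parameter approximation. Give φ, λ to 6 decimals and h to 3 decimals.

φ=20.143976°, λ=58.666339°, h=1474.400 m

start: X=3116396.6430, Y=5117494.6362, Z=2183357.8377 m
→ Helmert⁻¹: X=3115883.7180, Y=5117952.5779, Z=2183045.4864
→ geod (Bowring, a=6378206.400): φ=20.14397600°, λ=58.66633900°, h=1474.4000 m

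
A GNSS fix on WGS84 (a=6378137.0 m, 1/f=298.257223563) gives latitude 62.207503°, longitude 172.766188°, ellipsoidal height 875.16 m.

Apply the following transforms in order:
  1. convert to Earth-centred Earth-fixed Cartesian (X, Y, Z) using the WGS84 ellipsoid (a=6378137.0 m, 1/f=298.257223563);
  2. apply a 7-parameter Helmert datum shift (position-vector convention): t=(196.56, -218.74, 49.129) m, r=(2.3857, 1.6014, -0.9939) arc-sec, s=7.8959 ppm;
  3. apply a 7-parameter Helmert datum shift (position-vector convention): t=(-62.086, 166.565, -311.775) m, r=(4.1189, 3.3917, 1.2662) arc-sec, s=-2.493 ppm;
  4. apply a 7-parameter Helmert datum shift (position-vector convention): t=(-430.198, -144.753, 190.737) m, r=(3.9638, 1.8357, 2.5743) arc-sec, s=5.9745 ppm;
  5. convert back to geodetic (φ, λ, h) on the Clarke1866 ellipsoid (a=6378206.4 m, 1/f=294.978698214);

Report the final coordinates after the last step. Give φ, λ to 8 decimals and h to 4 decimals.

φ=62.20907200°, λ=172.77643358°, h=1126.5131 m

start: φ=62.207503°, λ=172.766188°, h=875.160 m
→ ECEF (a=6378137.000, f=1/298.257223563): X=-2958431.6487, Y=375510.6876, Z=5620109.2663
→ Helmert 7p (PV): X=-2958213.0050, Y=375244.1643, Z=5620230.0833
→ Helmert 7p (PV): X=-2958177.6041, Y=375279.4042, Z=5619960.4333
→ Helmert 7p (PV): X=-2958580.1430, Y=374991.9737, Z=5620218.2857
→ geod (Bowring, a=6378206.400): φ=62.20907200°, λ=172.77643358°, h=1126.5131 m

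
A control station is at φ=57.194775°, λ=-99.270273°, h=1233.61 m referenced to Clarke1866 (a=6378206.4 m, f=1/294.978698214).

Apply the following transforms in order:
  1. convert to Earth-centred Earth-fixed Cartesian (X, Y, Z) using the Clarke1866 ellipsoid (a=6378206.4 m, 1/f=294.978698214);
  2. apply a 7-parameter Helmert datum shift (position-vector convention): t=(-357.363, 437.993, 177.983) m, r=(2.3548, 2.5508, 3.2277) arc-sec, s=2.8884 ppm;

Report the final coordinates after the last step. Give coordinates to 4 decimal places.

start: φ=57.194775°, λ=-99.270273°, h=1233.610 m
→ ECEF (a=6378206.400, f=1/294.978698214): X=-558114.7147, Y=-3419326.5522, Z=5338519.1380
→ Helmert 7p (PV): X=-558354.1632, Y=-3418968.1160, Z=5338680.4063

X=-558354.1632 m, Y=-3418968.1160 m, Z=5338680.4063 m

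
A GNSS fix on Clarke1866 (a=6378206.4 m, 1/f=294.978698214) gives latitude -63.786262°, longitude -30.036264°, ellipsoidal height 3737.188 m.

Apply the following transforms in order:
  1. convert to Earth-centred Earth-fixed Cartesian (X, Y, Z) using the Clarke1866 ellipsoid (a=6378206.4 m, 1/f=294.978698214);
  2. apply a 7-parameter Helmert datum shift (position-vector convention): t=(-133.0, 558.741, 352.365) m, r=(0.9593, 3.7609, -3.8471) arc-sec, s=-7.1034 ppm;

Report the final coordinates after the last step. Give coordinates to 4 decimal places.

start: φ=-63.786262°, λ=-30.036264°, h=3737.188 m
→ ECEF (a=6378206.400, f=1/294.978698214): X=2447137.4075, Y=-1414921.3393, Z=-5702390.0657
→ Helmert 7p (PV): X=2446856.6616, Y=-1414371.6689, Z=-5702048.3940

X=2446856.6616 m, Y=-1414371.6689 m, Z=-5702048.3940 m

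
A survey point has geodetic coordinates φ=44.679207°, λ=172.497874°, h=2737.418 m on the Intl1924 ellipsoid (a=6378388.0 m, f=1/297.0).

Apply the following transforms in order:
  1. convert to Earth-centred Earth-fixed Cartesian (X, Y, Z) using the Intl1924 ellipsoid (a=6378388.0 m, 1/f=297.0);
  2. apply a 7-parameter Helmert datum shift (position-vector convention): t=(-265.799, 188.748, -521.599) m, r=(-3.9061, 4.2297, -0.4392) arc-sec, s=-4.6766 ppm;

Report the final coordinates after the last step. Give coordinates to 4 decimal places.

X=-4506132.9204 m, Y=593673.8535 m, Z=4463613.4020 m

start: φ=44.679207°, λ=172.497874°, h=2737.418 m
→ ECEF (a=6378388.000, f=1/297.0): X=-4505980.9982, Y=593393.7488, Z=4464074.7149
→ Helmert 7p (PV): X=-4506132.9204, Y=593673.8535, Z=4463613.4020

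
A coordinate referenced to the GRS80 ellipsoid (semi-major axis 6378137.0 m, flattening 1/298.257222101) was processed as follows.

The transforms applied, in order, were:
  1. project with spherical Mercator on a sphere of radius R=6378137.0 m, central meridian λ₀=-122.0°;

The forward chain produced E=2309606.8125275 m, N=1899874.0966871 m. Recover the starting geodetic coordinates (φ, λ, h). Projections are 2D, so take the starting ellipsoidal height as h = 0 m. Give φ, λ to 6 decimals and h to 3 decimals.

φ=16.819932°, λ=-101.252449°, h=0.000 m

start: E=2309606.8125, N=1899874.0967 m
→ merc⁻¹: φ=16.81993200°, λ=-101.25244900°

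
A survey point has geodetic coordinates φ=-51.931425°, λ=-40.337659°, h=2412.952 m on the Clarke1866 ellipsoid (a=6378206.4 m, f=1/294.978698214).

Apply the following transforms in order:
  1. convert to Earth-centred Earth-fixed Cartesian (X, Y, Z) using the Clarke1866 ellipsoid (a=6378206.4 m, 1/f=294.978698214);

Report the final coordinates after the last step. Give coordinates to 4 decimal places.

X=3005213.4023 m, Y=-2552004.0617 m, Z=-4999797.9887 m

start: φ=-51.931425°, λ=-40.337659°, h=2412.952 m
→ ECEF (a=6378206.400, f=1/294.978698214): X=3005213.4023, Y=-2552004.0617, Z=-4999797.9887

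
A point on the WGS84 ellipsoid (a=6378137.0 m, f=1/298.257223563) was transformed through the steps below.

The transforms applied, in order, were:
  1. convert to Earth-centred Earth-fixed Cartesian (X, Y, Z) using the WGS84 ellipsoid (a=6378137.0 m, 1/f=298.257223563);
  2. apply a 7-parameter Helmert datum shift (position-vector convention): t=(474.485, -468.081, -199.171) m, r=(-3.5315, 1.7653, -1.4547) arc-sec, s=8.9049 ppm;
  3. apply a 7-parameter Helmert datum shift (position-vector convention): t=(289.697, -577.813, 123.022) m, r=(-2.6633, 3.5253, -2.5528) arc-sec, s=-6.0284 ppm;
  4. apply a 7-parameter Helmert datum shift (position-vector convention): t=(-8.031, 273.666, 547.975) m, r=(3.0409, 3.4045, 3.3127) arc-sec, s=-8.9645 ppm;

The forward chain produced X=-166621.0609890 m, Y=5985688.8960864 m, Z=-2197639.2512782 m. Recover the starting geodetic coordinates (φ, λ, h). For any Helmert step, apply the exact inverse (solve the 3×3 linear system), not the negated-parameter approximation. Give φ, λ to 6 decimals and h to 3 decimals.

start: X=-166621.0610, Y=5985688.8961, Z=-2197639.2513 m
→ Helmert⁻¹: X=-166482.1110, Y=5985439.1518, Z=-2198297.9215
→ Helmert⁻¹: X=-166809.3265, Y=5986079.3719, Z=-2198359.7550
→ Helmert⁻¹: X=-167305.7307, Y=5986530.5969, Z=-2198039.9451
→ geod (Bowring, a=6378137.000): φ=-20.27891600°, λ=91.60083000°, h=3905.0250 m

φ=-20.278916°, λ=91.600830°, h=3905.025 m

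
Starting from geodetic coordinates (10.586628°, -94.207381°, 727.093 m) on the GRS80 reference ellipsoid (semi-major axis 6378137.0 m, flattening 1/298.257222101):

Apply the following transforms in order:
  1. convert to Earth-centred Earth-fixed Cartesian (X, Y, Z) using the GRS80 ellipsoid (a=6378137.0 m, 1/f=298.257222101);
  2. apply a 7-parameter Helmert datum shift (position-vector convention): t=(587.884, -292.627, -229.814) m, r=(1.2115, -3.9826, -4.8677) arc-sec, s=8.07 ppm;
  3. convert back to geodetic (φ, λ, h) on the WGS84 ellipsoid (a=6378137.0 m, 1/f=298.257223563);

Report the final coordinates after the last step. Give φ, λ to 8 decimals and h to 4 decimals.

φ=10.58375301°, λ=-94.20338063°, h=980.7835 m

start: φ=10.586628°, λ=-94.207381°, h=727.093 m
→ ECEF (a=6378137.000, f=1/298.257222101): X=-460081.9055, Y=-6254093.0337, Z=1164224.3314
→ Helmert 7p (PV): X=-459667.8068, Y=-6254432.1117, Z=1163958.2954
→ geod (Bowring, a=6378137.000): φ=10.58375301°, λ=-94.20338063°, h=980.7835 m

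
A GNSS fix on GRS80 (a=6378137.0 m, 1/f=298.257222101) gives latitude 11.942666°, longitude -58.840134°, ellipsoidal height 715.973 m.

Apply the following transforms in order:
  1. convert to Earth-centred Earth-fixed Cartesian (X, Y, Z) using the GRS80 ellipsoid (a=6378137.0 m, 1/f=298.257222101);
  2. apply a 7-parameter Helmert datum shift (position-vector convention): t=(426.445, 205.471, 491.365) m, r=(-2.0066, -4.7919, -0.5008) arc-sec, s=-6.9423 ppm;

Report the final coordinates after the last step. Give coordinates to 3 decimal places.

X=3229978.003 m, Y=-5340924.651 m, Z=1311955.473 m

start: φ=11.942666°, λ=-58.840134°, h=715.973 m
→ ECEF (a=6378137.000, f=1/298.257222101): X=3229617.4115, Y=-5341172.1175, Z=1311346.2221
→ Helmert 7p (PV): X=3229978.0028, Y=-5340924.6507, Z=1311955.4726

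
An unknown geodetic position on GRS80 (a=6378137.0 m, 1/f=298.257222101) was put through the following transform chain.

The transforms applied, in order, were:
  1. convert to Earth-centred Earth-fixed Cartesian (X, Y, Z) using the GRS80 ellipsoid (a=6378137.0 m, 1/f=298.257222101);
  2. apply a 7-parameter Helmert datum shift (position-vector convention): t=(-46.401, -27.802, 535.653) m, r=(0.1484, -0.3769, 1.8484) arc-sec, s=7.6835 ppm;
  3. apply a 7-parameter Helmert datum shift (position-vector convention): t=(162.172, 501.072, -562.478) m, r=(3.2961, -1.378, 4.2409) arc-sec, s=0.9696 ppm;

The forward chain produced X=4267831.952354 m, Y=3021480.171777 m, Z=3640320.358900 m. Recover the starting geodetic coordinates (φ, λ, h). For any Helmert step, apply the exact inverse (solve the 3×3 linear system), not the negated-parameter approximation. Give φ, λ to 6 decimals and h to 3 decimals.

φ=35.026003°, λ=35.292355°, h=-1.207 m

start: X=4267831.9524, Y=3021480.1718, Z=3640320.3589 m
→ Helmert⁻¹: X=4267752.0777, Y=3020946.6035, Z=3640802.5204
→ Helmert⁻¹: X=4267799.4103, Y=3020915.5680, Z=3640228.9258
→ geod (Bowring, a=6378137.000): φ=35.02600300°, λ=35.29235500°, h=-1.2070 m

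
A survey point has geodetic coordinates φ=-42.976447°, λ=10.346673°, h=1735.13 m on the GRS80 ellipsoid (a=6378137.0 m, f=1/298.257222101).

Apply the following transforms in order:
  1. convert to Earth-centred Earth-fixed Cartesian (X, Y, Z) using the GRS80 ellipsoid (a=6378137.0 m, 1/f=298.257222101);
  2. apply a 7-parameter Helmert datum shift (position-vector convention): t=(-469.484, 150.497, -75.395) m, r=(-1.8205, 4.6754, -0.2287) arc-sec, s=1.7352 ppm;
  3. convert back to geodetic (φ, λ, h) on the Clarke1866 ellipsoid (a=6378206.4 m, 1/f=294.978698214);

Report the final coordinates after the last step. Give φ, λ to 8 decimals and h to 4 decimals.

start: φ=-42.976447°, λ=10.346673°, h=1735.130 m
→ ECEF (a=6378137.000, f=1/298.257222101): X=4598986.8795, Y=839648.1887, Z=-4326770.5943
→ Helmert 7p (PV): X=4598428.2316, Y=839756.8551, Z=-4326965.1532
→ geod (Bowring, a=6378206.400): φ=-42.98311505°, λ=10.34921311°, h=1520.9681 m

φ=-42.98311505°, λ=10.34921311°, h=1520.9681 m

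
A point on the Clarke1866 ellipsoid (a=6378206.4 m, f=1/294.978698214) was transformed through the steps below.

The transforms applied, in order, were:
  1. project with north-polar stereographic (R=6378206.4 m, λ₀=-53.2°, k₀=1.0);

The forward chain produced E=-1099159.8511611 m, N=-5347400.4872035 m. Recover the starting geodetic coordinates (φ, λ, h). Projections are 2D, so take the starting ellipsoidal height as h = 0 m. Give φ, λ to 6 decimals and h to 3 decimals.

φ=43.662300°, λ=-64.815382°, h=0.000 m

start: E=-1099159.8512, N=-5347400.4872 m
→ stereo⁻¹: φ=43.66230000°, λ=-64.81538200°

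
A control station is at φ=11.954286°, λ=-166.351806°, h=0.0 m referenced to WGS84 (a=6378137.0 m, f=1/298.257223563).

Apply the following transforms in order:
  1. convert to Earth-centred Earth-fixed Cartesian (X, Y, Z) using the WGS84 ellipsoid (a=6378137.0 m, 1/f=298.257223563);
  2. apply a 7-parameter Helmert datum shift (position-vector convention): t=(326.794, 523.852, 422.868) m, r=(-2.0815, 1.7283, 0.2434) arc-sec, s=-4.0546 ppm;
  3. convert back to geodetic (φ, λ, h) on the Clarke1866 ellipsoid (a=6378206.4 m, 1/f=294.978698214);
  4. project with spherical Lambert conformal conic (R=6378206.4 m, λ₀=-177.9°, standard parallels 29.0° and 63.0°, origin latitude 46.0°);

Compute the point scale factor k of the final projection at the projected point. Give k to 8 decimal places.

start: φ=11.954286°, λ=-166.351806°, h=0.000 m
→ ECEF (a=6378137.000, f=1/298.257223563): X=-6064491.9186, Y=-1472555.7715, Z=1312455.6403
→ Helmert 7p (PV): X=-6064127.8008, Y=-1472019.8608, Z=1312938.8613
→ geod (Bowring, a=6378206.400): φ=11.96032847°, λ=-166.35579875°, h=-428.9589 m
→ into lcc (λ₀=-177.9°): φ=11.96032847°, λ−λ₀=11.54420125°
scale k = 1.12864042

1.12864042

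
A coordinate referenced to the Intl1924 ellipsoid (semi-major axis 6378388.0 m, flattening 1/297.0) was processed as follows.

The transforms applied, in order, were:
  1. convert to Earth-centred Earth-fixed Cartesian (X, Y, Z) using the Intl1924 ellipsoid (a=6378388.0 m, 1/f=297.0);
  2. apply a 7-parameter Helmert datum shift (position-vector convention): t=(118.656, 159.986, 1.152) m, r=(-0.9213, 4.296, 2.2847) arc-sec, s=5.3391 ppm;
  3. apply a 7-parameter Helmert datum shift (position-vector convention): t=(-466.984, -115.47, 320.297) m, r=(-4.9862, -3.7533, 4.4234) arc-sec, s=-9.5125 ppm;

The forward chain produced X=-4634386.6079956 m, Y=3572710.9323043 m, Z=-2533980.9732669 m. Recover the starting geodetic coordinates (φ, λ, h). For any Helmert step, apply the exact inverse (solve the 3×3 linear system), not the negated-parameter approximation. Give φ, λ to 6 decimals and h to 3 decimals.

start: X=-4634386.6080, Y=3572710.9323, Z=-2533980.9733 m
→ Helmert⁻¹: X=-4633933.1930, Y=3573021.0251, Z=-2534154.6832
→ Helmert⁻¹: X=-4633934.7503, Y=3572904.6106, Z=-2534222.8602
→ geod (Bowring, a=6378388.000): φ=-23.55848300°, λ=142.36668400°, h=1638.6470 m

φ=-23.558483°, λ=142.366684°, h=1638.647 m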